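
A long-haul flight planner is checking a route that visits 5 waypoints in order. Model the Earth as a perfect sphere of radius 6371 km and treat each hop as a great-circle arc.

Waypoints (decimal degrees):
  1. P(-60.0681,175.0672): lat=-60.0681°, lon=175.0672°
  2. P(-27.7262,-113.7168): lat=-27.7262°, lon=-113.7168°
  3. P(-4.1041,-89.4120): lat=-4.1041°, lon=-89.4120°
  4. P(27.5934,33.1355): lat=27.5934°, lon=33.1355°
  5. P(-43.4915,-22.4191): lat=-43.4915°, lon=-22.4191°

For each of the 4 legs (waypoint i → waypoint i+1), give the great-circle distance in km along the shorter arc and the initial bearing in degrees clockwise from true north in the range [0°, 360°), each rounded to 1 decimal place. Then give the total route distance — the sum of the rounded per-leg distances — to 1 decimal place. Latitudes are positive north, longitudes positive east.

Leg 1: φ1=-1.0483861, φ2=-0.4839135, Δφ=0.5644726, Δλ=-5.0402316 rad; a=sin²(Δφ/2)+cosφ1·cosφ2·sin²(Δλ/2)=0.2272934780; c=2·atan2(√a, √(1-a))=0.993914497; dist=6371·c=6332.229 ≈ 6332.2 km; running total=6332.2 km
Leg 1 bearing: y=sinΔλ·cosφ2=0.83803554, x=cosφ1·sinφ2-sinφ1·cosφ2·cosΔλ=0.01486758; θ=atan2(y, x)=88.9836° ≈ 89.0°
Leg 2: φ1=-0.4839135, φ2=-0.0716301, Δφ=0.4122834, Δλ=0.4241988 rad; a=sin²(Δφ/2)+cosφ1·cosφ2·sin²(Δλ/2)=0.0810226147; c=2·atan2(√a, √(1-a))=0.577271586; dist=6371·c=3677.797 ≈ 3677.8 km; running total=10010.0 km
Leg 2 bearing: y=sinΔλ·cosφ2=0.41053525, x=cosφ1·sinφ2-sinφ1·cosφ2·cosΔλ=0.35957281; θ=atan2(y, x)=48.7861° ≈ 48.8°
Leg 3: φ1=-0.0716301, φ2=0.4815957, Δφ=0.5532257, Δλ=2.1388574 rad; a=sin²(Δφ/2)+cosφ1·cosφ2·sin²(Δλ/2)=0.7543662843; c=2·atan2(√a, √(1-a))=2.104508301; dist=6371·c=13407.822 ≈ 13407.8 km; running total=23417.8 km
Leg 3 bearing: y=sinΔλ·cosφ2=0.74706649, x=cosφ1·sinφ2-sinφ1·cosφ2·cosΔλ=0.42788179; θ=atan2(y, x)=60.1981° ≈ 60.2°
Leg 4: φ1=0.4815957, φ2=-0.7590699, Δφ=-1.2406656, Δλ=-0.9696107 rad; a=sin²(Δφ/2)+cosφ1·cosφ2·sin²(Δλ/2)=0.4775605979; c=2·atan2(√a, √(1-a))=1.525902444; dist=6371·c=9721.524 ≈ 9721.5 km; running total=33139.3 km
Leg 4 bearing: y=sinΔλ·cosφ2=-0.59827548, x=cosφ1·sinφ2-sinφ1·cosφ2·cosΔλ=-0.80003272; θ=atan2(y, x)=-143.2104° <0 so +360° → 216.7896° ≈ 216.8°

Leg 1: dist=6332.2 km, bearing=89.0°
Leg 2: dist=3677.8 km, bearing=48.8°
Leg 3: dist=13407.8 km, bearing=60.2°
Leg 4: dist=9721.5 km, bearing=216.8°
Total: 33139.3 km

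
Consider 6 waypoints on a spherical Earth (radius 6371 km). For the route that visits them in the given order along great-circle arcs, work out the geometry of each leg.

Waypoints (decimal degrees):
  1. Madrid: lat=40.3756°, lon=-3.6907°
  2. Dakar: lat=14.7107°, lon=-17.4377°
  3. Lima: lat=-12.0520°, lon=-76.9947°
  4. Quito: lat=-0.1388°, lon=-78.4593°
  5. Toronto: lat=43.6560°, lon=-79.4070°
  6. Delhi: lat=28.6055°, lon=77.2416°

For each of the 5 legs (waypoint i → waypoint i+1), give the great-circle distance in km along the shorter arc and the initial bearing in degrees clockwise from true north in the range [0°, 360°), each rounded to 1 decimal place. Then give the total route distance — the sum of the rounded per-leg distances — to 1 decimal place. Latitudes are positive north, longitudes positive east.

Leg 1: dist=3150.1 km, bearing=209.0°
Leg 2: dist=7202.1 km, bearing=248.8°
Leg 3: dist=1334.5 km, bearing=352.9°
Leg 4: dist=4870.7 km, bearing=359.0°
Leg 5: dist=11634.8 km, bearing=21.1°
Total: 28192.2 km

Leg 1: φ1=0.7046872, φ2=0.2567502, Δφ=-0.4479370, Δλ=-0.2399304 rad; a=sin²(Δφ/2)+cosφ1·cosφ2·sin²(Δλ/2)=0.0598823440; c=2·atan2(√a, √(1-a))=0.494438477; dist=6371·c=3150.068 ≈ 3150.1 km; running total=3150.1 km
Leg 1 bearing: y=sinΔλ·cosφ2=-0.22984544, x=cosφ1·sinφ2-sinφ1·cosφ2·cosΔλ=-0.41515885; θ=atan2(y, x)=-151.0297° <0 so +360° → 208.9703° ≈ 209.0°
Leg 2: φ1=0.2567502, φ2=-0.2103471, Δφ=-0.4670972, Δλ=-1.0394657 rad; a=sin²(Δφ/2)+cosφ1·cosφ2·sin²(Δλ/2)=0.2868760128; c=2·atan2(√a, √(1-a))=1.130455312; dist=6371·c=7202.131 ≈ 7202.1 km; running total=10352.2 km
Leg 2 bearing: y=sinΔλ·cosφ2=-0.84313094, x=cosφ1·sinφ2-sinφ1·cosφ2·cosΔλ=-0.32778482; θ=atan2(y, x)=-111.2446° <0 so +360° → 248.7554° ≈ 248.8°
Leg 3: φ1=-0.2103471, φ2=-0.0024225, Δφ=0.2079246, Δλ=-0.0255621 rad; a=sin²(Δφ/2)+cosφ1·cosφ2·sin²(Δλ/2)=0.0109290188; c=2·atan2(√a, √(1-a))=0.209466628; dist=6371·c=1334.512 ≈ 1334.5 km; running total=11686.7 km
Leg 3 bearing: y=sinΔλ·cosφ2=-0.02555923, x=cosφ1·sinφ2-sinφ1·cosφ2·cosΔλ=0.20636140; θ=atan2(y, x)=-7.0605° <0 so +360° → 352.9395° ≈ 352.9°
Leg 4: φ1=-0.0024225, φ2=0.7619409, Δφ=0.7643635, Δλ=-0.0165405 rad; a=sin²(Δφ/2)+cosφ1·cosφ2·sin²(Δλ/2)=0.1391379627; c=2·atan2(√a, √(1-a))=0.764506445; dist=6371·c=4870.671 ≈ 4870.7 km; running total=16557.4 km
Leg 4 bearing: y=sinΔλ·cosφ2=-0.01196645, x=cosφ1·sinφ2-sinφ1·cosφ2·cosΔλ=0.69207743; θ=atan2(y, x)=-0.9906° <0 so +360° → 359.0094° ≈ 359.0°
Leg 5: φ1=0.7619409, φ2=0.4992602, Δφ=-0.2626808, Δλ=2.7340338 rad; a=sin²(Δφ/2)+cosφ1·cosφ2·sin²(Δλ/2)=0.6263229272; c=2·atan2(√a, √(1-a))=1.826210177; dist=6371·c=11634.785 ≈ 11634.8 km; running total=28192.2 km
Leg 5 bearing: y=sinΔλ·cosφ2=0.34798727, x=cosφ1·sinφ2-sinφ1·cosφ2·cosΔλ=0.90281501; θ=atan2(y, x)=21.0790° ≈ 21.1°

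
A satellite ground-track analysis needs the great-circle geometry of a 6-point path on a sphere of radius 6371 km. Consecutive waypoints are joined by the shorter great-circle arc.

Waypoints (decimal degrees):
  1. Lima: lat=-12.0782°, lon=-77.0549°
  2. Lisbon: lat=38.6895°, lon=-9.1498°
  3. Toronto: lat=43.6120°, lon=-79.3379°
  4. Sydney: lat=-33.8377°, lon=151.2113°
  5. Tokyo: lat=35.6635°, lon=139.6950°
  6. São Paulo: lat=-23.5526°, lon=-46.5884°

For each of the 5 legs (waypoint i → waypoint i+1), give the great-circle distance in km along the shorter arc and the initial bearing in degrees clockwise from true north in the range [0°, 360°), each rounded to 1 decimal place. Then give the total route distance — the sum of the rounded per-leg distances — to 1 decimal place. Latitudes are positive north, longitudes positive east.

Leg 1: dist=9007.7 km, bearing=47.1°
Leg 2: dist=5724.9 km, bearing=299.5°
Leg 3: dist=15569.1 km, bearing=266.5°
Leg 4: dist=7820.3 km, bearing=350.1°
Leg 5: dist=18538.7 km, bearing=25.9°
Total: 56660.7 km

Leg 1: φ1=-0.2108044, φ2=0.6752592, Δφ=0.8860635, Δλ=1.1851676 rad; a=sin²(Δφ/2)+cosφ1·cosφ2·sin²(Δλ/2)=0.4218518423; c=2·atan2(√a, √(1-a))=1.413856564; dist=6371·c=9007.680 ≈ 9007.7 km; running total=9007.7 km
Leg 1 bearing: y=sinΔλ·cosφ2=0.72322340, x=cosφ1·sinφ2-sinφ1·cosφ2·cosΔλ=0.67269560; θ=atan2(y, x)=47.0730° ≈ 47.1°
Leg 2: φ1=0.6752592, φ2=0.7611730, Δφ=0.0859138, Δλ=-1.2250134 rad; a=sin²(Δφ/2)+cosφ1·cosφ2·sin²(Δλ/2)=0.1886404356; c=2·atan2(√a, √(1-a))=0.898583242; dist=6371·c=5724.874 ≈ 5724.9 km; running total=14732.6 km
Leg 2 bearing: y=sinΔλ·cosφ2=-0.68117252, x=cosφ1·sinφ2-sinφ1·cosφ2·cosΔλ=0.38499986; θ=atan2(y, x)=-60.5248° <0 so +360° → 299.4752° ≈ 299.5°
Leg 3: φ1=0.7611730, φ2=-0.5905793, Δφ=-1.3517523, Δλ=4.0238426 rad; a=sin²(Δφ/2)+cosφ1·cosφ2·sin²(Δλ/2)=0.8831132342; c=2·atan2(√a, √(1-a))=2.443744182; dist=6371·c=15569.094 ≈ 15569.1 km; running total=30301.7 km
Leg 3 bearing: y=sinΔλ·cosφ2=-0.64137891, x=cosφ1·sinφ2-sinφ1·cosφ2·cosΔλ=-0.03911637; θ=atan2(y, x)=-93.4900° <0 so +360° → 266.5100° ≈ 266.5°
Leg 4: φ1=-0.5905793, φ2=0.6224455, Δφ=1.2130248, Δλ=-0.2009974 rad; a=sin²(Δφ/2)+cosφ1·cosφ2·sin²(Δλ/2)=0.3316990759; c=2·atan2(√a, √(1-a))=1.227490500; dist=6371·c=7820.342 ≈ 7820.3 km; running total=38122.0 km
Leg 4 bearing: y=sinΔλ·cosφ2=-0.16220398, x=cosφ1·sinφ2-sinφ1·cosφ2·cosΔλ=0.92757159; θ=atan2(y, x)=-9.9190° <0 so +360° → 350.0810° ≈ 350.1°
Leg 5: φ1=0.6224455, φ2=-0.4110704, Δφ=-1.0335159, Δλ=-3.2512587 rad; a=sin²(Δφ/2)+cosφ1·cosφ2·sin²(Δλ/2)=0.9866346373; c=2·atan2(√a, √(1-a))=2.909857157; dist=6371·c=18538.700 ≈ 18538.7 km; running total=56660.7 km
Leg 5 bearing: y=sinΔλ·cosφ2=0.10032875, x=cosφ1·sinφ2-sinφ1·cosφ2·cosΔλ=0.20659395; θ=atan2(y, x)=25.9027° ≈ 25.9°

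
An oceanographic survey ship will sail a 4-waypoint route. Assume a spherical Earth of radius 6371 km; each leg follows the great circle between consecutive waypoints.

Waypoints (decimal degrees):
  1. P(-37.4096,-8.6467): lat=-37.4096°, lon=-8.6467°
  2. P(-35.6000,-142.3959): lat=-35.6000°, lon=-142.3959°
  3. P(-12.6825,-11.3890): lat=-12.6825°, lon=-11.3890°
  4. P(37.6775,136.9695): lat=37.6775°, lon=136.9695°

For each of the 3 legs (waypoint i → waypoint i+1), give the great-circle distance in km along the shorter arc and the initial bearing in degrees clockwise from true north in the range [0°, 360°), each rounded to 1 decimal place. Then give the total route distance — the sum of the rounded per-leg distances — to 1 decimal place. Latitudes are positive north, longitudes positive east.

Leg 1: φ1=-0.6529207, φ2=-0.6213372, Δφ=0.0315835, Δλ=-2.3343639 rad; a=sin²(Δφ/2)+cosφ1·cosφ2·sin²(Δλ/2)=0.5464833480; c=2·atan2(√a, √(1-a))=1.663897462; dist=6371·c=10600.691 ≈ 10600.7 km; running total=10600.7 km
Leg 1 bearing: y=sinΔλ·cosφ2=-0.58736254, x=cosφ1·sinφ2-sinφ1·cosφ2·cosΔλ=-0.80396669; θ=atan2(y, x)=-143.8489° <0 so +360° → 216.1511° ≈ 216.2°
Leg 2: φ1=-0.6213372, φ2=-0.2213514, Δφ=0.3999858, Δλ=2.2865017 rad; a=sin²(Δφ/2)+cosφ1·cosφ2·sin²(Δλ/2)=0.6963475056; c=2·atan2(√a, √(1-a))=1.974356508; dist=6371·c=12578.625 ≈ 12578.6 km; running total=23179.3 km
Leg 2 bearing: y=sinΔλ·cosφ2=0.73621882, x=cosφ1·sinφ2-sinφ1·cosφ2·cosΔλ=-0.55115558; θ=atan2(y, x)=126.8196° ≈ 126.8°
Leg 3: φ1=-0.2213514, φ2=0.6575964, Δφ=0.8789478, Δλ=2.5893443 rad; a=sin²(Δφ/2)+cosφ1·cosφ2·sin²(Δλ/2)=0.8957809566; c=2·atan2(√a, √(1-a))=2.484157060; dist=6371·c=15826.565 ≈ 15826.6 km; running total=39005.9 km
Leg 3 bearing: y=sinΔλ·cosφ2=0.41520394, x=cosφ1·sinφ2-sinφ1·cosφ2·cosΔλ=0.44836974; θ=atan2(y, x)=42.8006° ≈ 42.8°

Leg 1: dist=10600.7 km, bearing=216.2°
Leg 2: dist=12578.6 km, bearing=126.8°
Leg 3: dist=15826.6 km, bearing=42.8°
Total: 39005.9 km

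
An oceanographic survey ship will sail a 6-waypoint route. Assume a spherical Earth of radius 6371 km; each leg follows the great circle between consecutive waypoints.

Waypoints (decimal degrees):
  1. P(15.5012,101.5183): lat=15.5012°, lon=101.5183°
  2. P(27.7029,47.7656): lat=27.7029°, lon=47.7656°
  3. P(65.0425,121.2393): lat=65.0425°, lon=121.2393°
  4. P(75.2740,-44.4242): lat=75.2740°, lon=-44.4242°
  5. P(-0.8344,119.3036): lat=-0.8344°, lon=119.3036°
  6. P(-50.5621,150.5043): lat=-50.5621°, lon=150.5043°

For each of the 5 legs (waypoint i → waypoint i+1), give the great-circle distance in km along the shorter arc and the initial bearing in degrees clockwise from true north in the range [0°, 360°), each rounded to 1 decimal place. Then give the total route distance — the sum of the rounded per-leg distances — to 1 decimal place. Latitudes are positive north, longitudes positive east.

Leg 1: φ1=0.2705470, φ2=0.4835068, Δφ=0.2129598, Δλ=-0.9381616 rad; a=sin²(Δφ/2)+cosφ1·cosφ2·sin²(Δλ/2)=0.1856514765; c=2·atan2(√a, √(1-a))=0.890919752; dist=6371·c=5676.0497 ≈ 5676.0 km; running total=5676.0 km
Leg 1 bearing: y=sinΔλ·cosφ2=-0.71402661, x=cosφ1·sinφ2-sinφ1·cosφ2·cosΔλ=0.30806822; θ=atan2(y, x)=-66.6621° <0 so +360° → 293.3379° ≈ 293.3°
Leg 2: φ1=0.4835068, φ2=1.1352058, Δφ=0.6516990, Δλ=1.2823580 rad; a=sin²(Δφ/2)+cosφ1·cosφ2·sin²(Δλ/2)=0.2361287172; c=2·atan2(√a, √(1-a))=1.014855630; dist=6371·c=6465.645 ≈ 6465.6 km; running total=12141.6 km
Leg 2 bearing: y=sinΔλ·cosφ2=0.40451498, x=cosφ1·sinφ2-sinφ1·cosφ2·cosΔλ=0.74689719; θ=atan2(y, x)=28.4397° ≈ 28.4°
Leg 3: φ1=1.1352058, φ2=1.3137791, Δφ=0.1785734, Δλ=-2.8913735 rad; a=sin²(Δφ/2)+cosφ1·cosφ2·sin²(Δλ/2)=0.1135381688; c=2·atan2(√a, √(1-a))=0.687360191; dist=6371·c=4379.172 ≈ 4379.2 km; running total=16520.8 km
Leg 3 bearing: y=sinΔλ·cosφ2=-0.06294328, x=cosφ1·sinφ2-sinφ1·cosφ2·cosΔλ=0.63136927; θ=atan2(y, x)=-5.6932° <0 so +360° → 354.3068° ≈ 354.3°
Leg 4: φ1=1.3137791, φ2=-0.0145630, Δφ=-1.3283422, Δλ=2.8575892 rad; a=sin²(Δφ/2)+cosφ1·cosφ2·sin²(Δλ/2)=0.6290361828; c=2·atan2(√a, √(1-a))=1.831822775; dist=6371·c=11670.543 ≈ 11670.5 km; running total=28191.3 km
Leg 4 bearing: y=sinΔλ·cosφ2=0.28017126, x=cosφ1·sinφ2-sinφ1·cosφ2·cosΔλ=0.92460949; θ=atan2(y, x)=16.8576° ≈ 16.9°
Leg 5: φ1=-0.0145630, φ2=-0.8824751, Δφ=-0.8679121, Δλ=0.5445549 rad; a=sin²(Δφ/2)+cosφ1·cosφ2·sin²(Δλ/2)=0.2227259588; c=2·atan2(√a, √(1-a))=0.982976530; dist=6371·c=6262.543 ≈ 6262.5 km; running total=34453.8 km
Leg 5 bearing: y=sinΔλ·cosφ2=0.32907890, x=cosφ1·sinφ2-sinφ1·cosφ2·cosΔλ=-0.76431898; θ=atan2(y, x)=156.7056° ≈ 156.7°

Leg 1: dist=5676.0 km, bearing=293.3°
Leg 2: dist=6465.6 km, bearing=28.4°
Leg 3: dist=4379.2 km, bearing=354.3°
Leg 4: dist=11670.5 km, bearing=16.9°
Leg 5: dist=6262.5 km, bearing=156.7°
Total: 34453.8 km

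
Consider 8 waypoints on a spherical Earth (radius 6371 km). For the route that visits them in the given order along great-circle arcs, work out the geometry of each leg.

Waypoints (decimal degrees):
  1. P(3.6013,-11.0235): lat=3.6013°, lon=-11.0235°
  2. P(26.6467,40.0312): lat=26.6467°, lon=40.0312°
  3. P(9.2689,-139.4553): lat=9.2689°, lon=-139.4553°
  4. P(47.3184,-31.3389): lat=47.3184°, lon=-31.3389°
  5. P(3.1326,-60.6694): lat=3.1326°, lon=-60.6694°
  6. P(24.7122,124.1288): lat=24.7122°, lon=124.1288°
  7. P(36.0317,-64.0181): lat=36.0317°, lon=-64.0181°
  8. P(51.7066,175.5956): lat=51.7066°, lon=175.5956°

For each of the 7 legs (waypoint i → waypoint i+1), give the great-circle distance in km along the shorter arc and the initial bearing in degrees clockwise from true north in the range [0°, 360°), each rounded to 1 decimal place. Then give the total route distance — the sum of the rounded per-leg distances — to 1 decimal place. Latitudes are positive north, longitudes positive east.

Leg 1: dist=5995.9 km, bearing=59.3°
Leg 2: dist=16021.1 km, bearing=359.1°
Leg 3: dist=10579.4 km, bearing=40.3°
Leg 4: dist=5662.8 km, bearing=219.1°
Leg 5: dist=16875.8 km, bearing=350.8°
Leg 6: dist=13206.7 km, bearing=7.5°
Leg 7: dist=8671.4 km, bearing=326.9°
Total: 77013.1 km

Leg 1: φ1=0.0628545, φ2=0.4650726, Δφ=0.4022181, Δλ=0.8910726 rad; a=sin²(Δφ/2)+cosφ1·cosφ2·sin²(Δλ/2)=0.2055611204; c=2·atan2(√a, √(1-a))=0.941126720; dist=6371·c=5995.918 ≈ 5995.9 km; running total=5995.9 km
Leg 1 bearing: y=sinΔλ·cosφ2=0.69514118, x=cosφ1·sinφ2-sinφ1·cosφ2·cosΔλ=0.41231265; θ=atan2(y, x)=59.3263° ≈ 59.3°
Leg 2: φ1=0.4650726, φ2=0.1617728, Δφ=-0.3032998, Δλ=-3.1326304 rad; a=sin²(Δφ/2)+cosφ1·cosφ2·sin²(Δλ/2)=0.9049232657; c=2·atan2(√a, √(1-a))=2.514686789; dist=6371·c=16021.070 ≈ 16021.1 km; running total=22017.0 km
Leg 2 bearing: y=sinΔλ·cosφ2=-0.00884513, x=cosφ1·sinφ2-sinφ1·cosφ2·cosΔλ=0.58657511; θ=atan2(y, x)=-0.8639° <0 so +360° → 359.1361° ≈ 359.1°
Leg 3: φ1=0.1617728, φ2=0.8258619, Δφ=0.6640891, Δλ=1.8869872 rad; a=sin²(Δφ/2)+cosφ1·cosφ2·sin²(Δλ/2)=0.5448202921; c=2·atan2(√a, √(1-a))=1.660557397; dist=6371·c=10579.411 ≈ 10579.4 km; running total=32596.4 km
Leg 3 bearing: y=sinΔλ·cosφ2=0.64431676, x=cosφ1·sinφ2-sinφ1·cosφ2·cosΔλ=0.75948699; θ=atan2(y, x)=40.3099° ≈ 40.3°
Leg 4: φ1=0.8258619, φ2=0.0546742, Δφ=-0.7711877, Δλ=-0.5119138 rad; a=sin²(Δφ/2)+cosφ1·cosφ2·sin²(Δλ/2)=0.1848453633; c=2·atan2(√a, √(1-a))=0.888844808; dist=6371·c=5662.830 ≈ 5662.8 km; running total=38259.2 km
Leg 4 bearing: y=sinΔλ·cosφ2=-0.48911465, x=cosφ1·sinφ2-sinφ1·cosφ2·cosΔλ=-0.60289060; θ=atan2(y, x)=-140.9482° <0 so +360° → 219.0518° ≈ 219.1°
Leg 5: φ1=0.0546742, φ2=0.4313093, Δφ=0.3766351, Δλ=3.2253370 rad; a=sin²(Δφ/2)+cosφ1·cosφ2·sin²(Δλ/2)=0.9405186122; c=2·atan2(√a, √(1-a))=2.648846716; dist=6371·c=16875.802 ≈ 16875.8 km; running total=55135.0 km
Leg 5 bearing: y=sinΔλ·cosφ2=-0.07598612, x=cosφ1·sinφ2-sinφ1·cosφ2·cosΔλ=0.46690419; θ=atan2(y, x)=-9.2435° <0 so +360° → 350.7565° ≈ 350.8°
Leg 6: φ1=0.4313093, φ2=0.6288718, Δφ=0.1975625, Δλ=-3.2837829 rad; a=sin²(Δφ/2)+cosφ1·cosφ2·sin²(Δλ/2)=0.7406501127; c=2·atan2(√a, √(1-a))=2.072933771; dist=6371·c=13206.661 ≈ 13206.7 km; running total=68341.7 km
Leg 6 bearing: y=sinΔλ·cosφ2=0.11460097, x=cosφ1·sinφ2-sinφ1·cosφ2·cosΔλ=0.86903205; θ=atan2(y, x)=7.5124° ≈ 7.5°
Leg 7: φ1=0.6288718, φ2=0.9024504, Δφ=0.2735786, Δλ=4.1820480 rad; a=sin²(Δφ/2)+cosφ1·cosφ2·sin²(Δλ/2)=0.3959078646; c=2·atan2(√a, √(1-a))=1.361078139; dist=6371·c=8671.429 ≈ 8671.4 km; running total=77013.1 km
Leg 7 bearing: y=sinΔλ·cosφ2=-0.53456488, x=cosφ1·sinφ2-sinφ1·cosφ2·cosΔλ=0.81908467; θ=atan2(y, x)=-33.1299° <0 so +360° → 326.8701° ≈ 326.9°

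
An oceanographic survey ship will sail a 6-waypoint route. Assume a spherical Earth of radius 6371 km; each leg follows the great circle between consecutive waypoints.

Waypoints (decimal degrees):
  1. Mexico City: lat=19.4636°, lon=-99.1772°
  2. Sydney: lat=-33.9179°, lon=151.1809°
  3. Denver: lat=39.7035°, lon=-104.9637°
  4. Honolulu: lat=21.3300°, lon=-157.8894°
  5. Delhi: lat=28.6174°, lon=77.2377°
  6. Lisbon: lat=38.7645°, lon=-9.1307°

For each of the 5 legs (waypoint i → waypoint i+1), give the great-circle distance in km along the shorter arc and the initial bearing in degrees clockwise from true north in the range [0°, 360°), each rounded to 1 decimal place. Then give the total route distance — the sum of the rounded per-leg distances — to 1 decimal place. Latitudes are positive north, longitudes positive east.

Leg 1: φ1=0.3397039, φ2=-0.5919790, Δφ=-0.9316829, Δλ=4.3695732 rad; a=sin²(Δφ/2)+cosφ1·cosφ2·sin²(Δλ/2)=0.7244664824; c=2·atan2(√a, √(1-a))=2.036367175; dist=6371·c=12973.695 ≈ 12973.7 km; running total=12973.7 km
Leg 1 bearing: y=sinΔλ·cosφ2=-0.78155129, x=cosφ1·sinφ2-sinφ1·cosφ2·cosΔλ=-0.43317061; θ=atan2(y, x)=-118.9972° <0 so +360° → 241.0028° ≈ 241.0°
Leg 2: φ1=-0.5919790, φ2=0.6929568, Δφ=1.2849358, Δλ=-4.4705666 rad; a=sin²(Δφ/2)+cosφ1·cosφ2·sin²(Δλ/2)=0.7546756498; c=2·atan2(√a, √(1-a))=2.105227136; dist=6371·c=13412.402 ≈ 13412.4 km; running total=26386.1 km
Leg 2 bearing: y=sinΔλ·cosφ2=0.74697459, x=cosφ1·sinφ2-sinφ1·cosφ2·cosΔλ=0.42730576; θ=atan2(y, x)=60.2283° ≈ 60.2°
Leg 3: φ1=0.6929568, φ2=0.3722787, Δφ=-0.3206781, Δλ=-0.9237277 rad; a=sin²(Δφ/2)+cosφ1·cosφ2·sin²(Δλ/2)=0.1677997535; c=2·atan2(√a, √(1-a))=0.844104943; dist=6371·c=5377.793 ≈ 5377.8 km; running total=31763.9 km
Leg 3 bearing: y=sinΔλ·cosφ2=-0.74320211, x=cosφ1·sinφ2-sinφ1·cosφ2·cosΔλ=-0.07888352; θ=atan2(y, x)=-96.0587° <0 so +360° → 263.9413° ≈ 263.9°
Leg 4: φ1=0.3722787, φ2=0.4994679, Δφ=0.1271891, Δλ=4.1037421 rad; a=sin²(Δφ/2)+cosφ1·cosφ2·sin²(Δλ/2)=0.6466571261; c=2·atan2(√a, √(1-a))=1.868488063; dist=6371·c=11904.137 ≈ 11904.1 km; running total=43668.0 km
Leg 4 bearing: y=sinΔλ·cosφ2=-0.72019760, x=cosφ1·sinφ2-sinφ1·cosφ2·cosΔλ=0.62871469; θ=atan2(y, x)=-48.8798° <0 so +360° → 311.1202° ≈ 311.1°
Leg 5: φ1=0.4994679, φ2=0.6765682, Δφ=0.1771003, Δλ=-1.5074129 rad; a=sin²(Δφ/2)+cosφ1·cosφ2·sin²(Δλ/2)=0.3283794879; c=2·atan2(√a, √(1-a))=1.220430934; dist=6371·c=7775.365 ≈ 7775.4 km; running total=51443.4 km
Leg 5 bearing: y=sinΔλ·cosφ2=-0.77816032, x=cosφ1·sinφ2-sinφ1·cosφ2·cosΔλ=0.52597729; θ=atan2(y, x)=-55.9443° <0 so +360° → 304.0557° ≈ 304.1°

Leg 1: dist=12973.7 km, bearing=241.0°
Leg 2: dist=13412.4 km, bearing=60.2°
Leg 3: dist=5377.8 km, bearing=263.9°
Leg 4: dist=11904.1 km, bearing=311.1°
Leg 5: dist=7775.4 km, bearing=304.1°
Total: 51443.4 km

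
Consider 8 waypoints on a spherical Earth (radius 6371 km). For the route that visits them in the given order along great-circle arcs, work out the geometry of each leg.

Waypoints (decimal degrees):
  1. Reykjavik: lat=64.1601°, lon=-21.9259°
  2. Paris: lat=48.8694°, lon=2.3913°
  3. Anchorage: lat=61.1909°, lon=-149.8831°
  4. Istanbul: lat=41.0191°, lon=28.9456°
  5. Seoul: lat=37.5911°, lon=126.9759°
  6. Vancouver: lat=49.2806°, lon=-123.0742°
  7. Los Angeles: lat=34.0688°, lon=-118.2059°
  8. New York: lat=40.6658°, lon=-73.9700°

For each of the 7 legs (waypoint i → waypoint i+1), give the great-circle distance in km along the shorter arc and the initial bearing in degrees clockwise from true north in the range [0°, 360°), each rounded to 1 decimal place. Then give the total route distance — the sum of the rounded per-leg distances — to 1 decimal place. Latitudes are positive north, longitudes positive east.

Leg 1: dist=2233.7 km, bearing=127.9°
Leg 2: dist=7528.3 km, bearing=346.0°
Leg 3: dist=8649.4 km, bearing=0.9°
Leg 4: dist=7953.5 km, bearing=55.8°
Leg 5: dist=8159.8 km, bearing=39.8°
Leg 6: dist=1738.2 km, bearing=164.9°
Leg 7: dist=3935.2 km, bearing=66.0°
Total: 40198.1 km

Leg 1: φ1=1.1198050, φ2=0.8529319, Δφ=-0.2668731, Δλ=0.4244152 rad; a=sin²(Δφ/2)+cosφ1·cosφ2·sin²(Δλ/2)=0.0304178306; c=2·atan2(√a, √(1-a))=0.350607181; dist=6371·c=2233.718 ≈ 2233.7 km; running total=2233.7 km
Leg 1 bearing: y=sinΔλ·cosφ2=0.27086489, x=cosφ1·sinφ2-sinφ1·cosφ2·cosΔλ=-0.21119318; θ=atan2(y, x)=127.9435° ≈ 127.9°
Leg 2: φ1=0.8529319, φ2=1.0679827, Δφ=0.2150507, Δλ=-2.6576896 rad; a=sin²(Δφ/2)+cosφ1·cosφ2·sin²(Δλ/2)=0.3102987417; c=2·atan2(√a, √(1-a))=1.181645882; dist=6371·c=7528.266 ≈ 7528.3 km; running total=9762.0 km
Leg 2 bearing: y=sinΔλ·cosφ2=-0.22419467, x=cosφ1·sinφ2-sinφ1·cosφ2·cosΔλ=0.89765833; θ=atan2(y, x)=-14.0230° <0 so +360° → 345.9770° ≈ 346.0°
Leg 3: φ1=1.0679827, φ2=0.7159184, Δφ=-0.3520643, Δλ=3.1211496 rad; a=sin²(Δφ/2)+cosφ1·cosφ2·sin²(Δλ/2)=0.3942143220; c=2·atan2(√a, √(1-a))=1.357613895; dist=6371·c=8649.358 ≈ 8649.4 km; running total=18411.4 km
Leg 3 bearing: y=sinΔλ·cosφ2=0.01542301, x=cosφ1·sinφ2-sinφ1·cosφ2·cosΔλ=0.97724086; θ=atan2(y, x)=0.9042° ≈ 0.9°
Leg 4: φ1=0.7159184, φ2=0.6560885, Δφ=-0.0598299, Δλ=1.7109515 rad; a=sin²(Δφ/2)+cosφ1·cosφ2·sin²(Δλ/2)=0.3415766566; c=2·atan2(√a, √(1-a))=1.248393302; dist=6371·c=7953.514 ≈ 7953.5 km; running total=26364.9 km
Leg 4 bearing: y=sinΔλ·cosφ2=0.78461455, x=cosφ1·sinφ2-sinφ1·cosφ2·cosΔλ=0.53290542; θ=atan2(y, x)=55.8159° ≈ 55.8°
Leg 5: φ1=0.6560885, φ2=0.8601087, Δφ=0.2040203, Δλ=-4.3641975 rad; a=sin²(Δφ/2)+cosφ1·cosφ2·sin²(Δλ/2)=0.3570134506; c=2·atan2(√a, √(1-a))=1.280774543; dist=6371·c=8159.815 ≈ 8159.8 km; running total=34524.7 km
Leg 5 bearing: y=sinΔλ·cosφ2=0.61320810, x=cosφ1·sinφ2-sinφ1·cosφ2·cosΔλ=0.73633906; θ=atan2(y, x)=39.7868° ≈ 39.8°
Leg 6: φ1=0.8601087, φ2=0.5946127, Δφ=-0.2654960, Δλ=0.0849679 rad; a=sin²(Δφ/2)+cosφ1·cosφ2·sin²(Δλ/2)=0.0184935138; c=2·atan2(√a, √(1-a))=0.272827089; dist=6371·c=1738.181 ≈ 1738.2 km; running total=36262.9 km
Leg 6 bearing: y=sinΔλ·cosφ2=0.07029979, x=cosφ1·sinφ2-sinφ1·cosφ2·cosΔλ=-0.26012296; θ=atan2(y, x)=164.8768° ≈ 164.9°
Leg 7: φ1=0.5946127, φ2=0.7097521, Δφ=0.1151394, Δλ=0.7720621 rad; a=sin²(Δφ/2)+cosφ1·cosφ2·sin²(Δλ/2)=0.0923853265; c=2·atan2(√a, √(1-a))=0.617671228; dist=6371·c=3935.183 ≈ 3935.2 km; running total=40198.1 km
Leg 7 bearing: y=sinΔλ·cosφ2=0.52915669, x=cosφ1·sinφ2-sinφ1·cosφ2·cosΔλ=0.23535995; θ=atan2(y, x)=66.0213° ≈ 66.0°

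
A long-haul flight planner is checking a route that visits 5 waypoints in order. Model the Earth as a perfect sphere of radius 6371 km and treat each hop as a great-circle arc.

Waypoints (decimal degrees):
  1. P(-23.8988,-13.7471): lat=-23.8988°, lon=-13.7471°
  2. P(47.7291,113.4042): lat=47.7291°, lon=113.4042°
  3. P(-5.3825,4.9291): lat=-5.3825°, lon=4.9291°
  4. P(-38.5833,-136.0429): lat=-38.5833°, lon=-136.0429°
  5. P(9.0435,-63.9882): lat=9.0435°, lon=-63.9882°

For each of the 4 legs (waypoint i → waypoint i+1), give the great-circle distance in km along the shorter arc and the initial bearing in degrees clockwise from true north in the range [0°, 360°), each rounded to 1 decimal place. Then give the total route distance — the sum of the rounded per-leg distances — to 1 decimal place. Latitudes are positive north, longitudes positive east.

Leg 1: dist=14695.2 km, bearing=46.3°
Leg 2: dist=11826.4 km, bearing=280.2°
Leg 3: dist=13687.9 km, bearing=216.0°
Leg 4: dist=9113.8 km, bearing=71.6°
Total: 49323.3 km

Leg 1: φ1=-0.4171127, φ2=0.8330299, Δφ=1.2501427, Δλ=2.2192088 rad; a=sin²(Δφ/2)+cosφ1·cosφ2·sin²(Δλ/2)=0.8355856658; c=2·atan2(√a, √(1-a))=2.306584086; dist=6371·c=14695.247 ≈ 14695.2 km; running total=14695.2 km
Leg 1 bearing: y=sinΔλ·cosφ2=0.53612079, x=cosφ1·sinφ2-sinφ1·cosφ2·cosΔλ=0.51196049; θ=atan2(y, x)=46.3205° ≈ 46.3°
Leg 2: φ1=0.8330299, φ2=-0.0939423, Δφ=-0.9269723, Δλ=-1.8932477 rad; a=sin²(Δφ/2)+cosφ1·cosφ2·sin²(Δλ/2)=0.6408131315; c=2·atan2(√a, √(1-a))=1.856284879; dist=6371·c=11826.391 ≈ 11826.4 km; running total=26521.6 km
Leg 2 bearing: y=sinΔλ·cosφ2=-0.94427937, x=cosφ1·sinφ2-sinφ1·cosφ2·cosΔλ=0.17036170; θ=atan2(y, x)=-79.7730° <0 so +360° → 280.2270° ≈ 280.2°
Leg 3: φ1=-0.0939423, φ2=-0.6734056, Δφ=-0.5794633, Δλ=-2.4604256 rad; a=sin²(Δφ/2)+cosφ1·cosφ2·sin²(Δλ/2)=0.7730387581; c=2·atan2(√a, √(1-a))=2.148471129; dist=6371·c=13687.910 ≈ 13687.9 km; running total=40209.5 km
Leg 3 bearing: y=sinΔλ·cosφ2=-0.49223801, x=cosφ1·sinφ2-sinφ1·cosφ2·cosΔλ=-0.67786510; θ=atan2(y, x)=-144.0144° <0 so +360° → 215.9856° ≈ 216.0°
Leg 4: φ1=-0.6734056, φ2=0.1578389, Δφ=0.8312445, Δλ=1.2575918 rad; a=sin²(Δφ/2)+cosφ1·cosφ2·sin²(Δλ/2)=0.4300863873; c=2·atan2(√a, √(1-a))=1.430509403; dist=6371·c=9113.775 ≈ 9113.8 km; running total=49323.3 km
Leg 4 bearing: y=sinΔλ·cosφ2=0.93952513, x=cosφ1·sinφ2-sinφ1·cosφ2·cosΔλ=0.31263538; θ=atan2(y, x)=71.5947° ≈ 71.6°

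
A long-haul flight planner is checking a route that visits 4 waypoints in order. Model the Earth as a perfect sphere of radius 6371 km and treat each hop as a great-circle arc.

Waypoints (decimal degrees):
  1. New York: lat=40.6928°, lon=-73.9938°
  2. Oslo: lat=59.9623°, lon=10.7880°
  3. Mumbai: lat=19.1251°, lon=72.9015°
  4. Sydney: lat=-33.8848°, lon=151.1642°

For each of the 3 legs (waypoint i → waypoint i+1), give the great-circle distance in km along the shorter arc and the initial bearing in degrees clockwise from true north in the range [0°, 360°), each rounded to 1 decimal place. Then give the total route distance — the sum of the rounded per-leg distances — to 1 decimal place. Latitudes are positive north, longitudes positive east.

Leg 1: dist=5916.1 km, bearing=38.5°
Leg 2: dist=6636.1 km, bearing=104.7°
Leg 3: dist=10154.8 km, bearing=125.6°
Total: 22707.0 km

Leg 1: φ1=0.7102233, φ2=1.0465396, Δφ=0.3363162, Δλ=1.4797216 rad; a=sin²(Δφ/2)+cosφ1·cosφ2·sin²(Δλ/2)=0.2005222961; c=2·atan2(√a, √(1-a))=0.928600320; dist=6371·c=5916.113 ≈ 5916.1 km; running total=5916.1 km
Leg 1 bearing: y=sinΔλ·cosφ2=0.49849515, x=cosφ1·sinφ2-sinφ1·cosφ2·cosΔλ=0.62670169; θ=atan2(y, x)=38.4997° ≈ 38.5°
Leg 2: φ1=1.0465396, φ2=0.3337960, Δφ=-0.7127436, Δλ=1.0840851 rad; a=sin²(Δφ/2)+cosφ1·cosφ2·sin²(Δλ/2)=0.2475828243; c=2·atan2(√a, √(1-a))=1.041606269; dist=6371·c=6636.074 ≈ 6636.1 km; running total=12552.2 km
Leg 2 bearing: y=sinΔλ·cosφ2=0.83509075, x=cosφ1·sinφ2-sinφ1·cosφ2·cosΔλ=-0.21855369; θ=atan2(y, x)=104.6661° ≈ 104.7°
Leg 3: φ1=0.3337960, φ2=-0.5914013, Δφ=-0.9251973, Δλ=1.3659418 rad; a=sin²(Δφ/2)+cosφ1·cosφ2·sin²(Δλ/2)=0.5115543806; c=2·atan2(√a, √(1-a))=1.593907145; dist=6371·c=10154.782 ≈ 10154.8 km; running total=22707.0 km
Leg 3 bearing: y=sinΔλ·cosφ2=0.81280206, x=cosφ1·sinφ2-sinφ1·cosφ2·cosΔλ=-0.58208144; θ=atan2(y, x)=125.6080° ≈ 125.6°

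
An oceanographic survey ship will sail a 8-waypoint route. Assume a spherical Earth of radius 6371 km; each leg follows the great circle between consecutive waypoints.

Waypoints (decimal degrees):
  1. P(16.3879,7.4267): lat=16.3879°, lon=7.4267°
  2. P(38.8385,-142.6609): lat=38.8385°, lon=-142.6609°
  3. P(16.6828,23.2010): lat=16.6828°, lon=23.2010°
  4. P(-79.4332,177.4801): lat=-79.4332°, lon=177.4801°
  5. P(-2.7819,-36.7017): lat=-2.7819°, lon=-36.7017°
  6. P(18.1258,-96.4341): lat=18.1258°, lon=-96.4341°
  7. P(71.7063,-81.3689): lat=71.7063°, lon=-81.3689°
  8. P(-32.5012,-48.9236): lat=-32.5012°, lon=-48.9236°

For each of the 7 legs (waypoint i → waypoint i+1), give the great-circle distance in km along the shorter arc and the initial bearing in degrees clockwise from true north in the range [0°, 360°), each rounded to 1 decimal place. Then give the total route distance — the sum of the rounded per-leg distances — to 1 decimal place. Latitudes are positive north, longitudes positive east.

Leg 1: φ1=0.2860228, φ2=0.6778597, Δφ=0.3918369, Δλ=-2.6195228 rad; a=sin²(Δφ/2)+cosφ1·cosφ2·sin²(Δλ/2)=0.7353950820; c=2·atan2(√a, √(1-a))=2.060982519; dist=6371·c=13130.520 ≈ 13130.5 km; running total=13130.5 km
Leg 1 bearing: y=sinΔλ·cosφ2=-0.38842657, x=cosφ1·sinφ2-sinφ1·cosφ2·cosΔλ=0.79213725; θ=atan2(y, x)=-26.1211° <0 so +360° → 333.8789° ≈ 333.9°
Leg 2: φ1=0.6778597, φ2=0.2911698, Δφ=-0.3866899, Δλ=2.8948363 rad; a=sin²(Δφ/2)+cosφ1·cosφ2·sin²(Δλ/2)=0.7717496832; c=2·atan2(√a, √(1-a))=2.145396680; dist=6371·c=13668.322 ≈ 13668.3 km; running total=26798.8 km
Leg 2 bearing: y=sinΔλ·cosφ2=0.23397868, x=cosφ1·sinφ2-sinφ1·cosφ2·cosΔλ=0.80614044; θ=atan2(y, x)=16.1851° ≈ 16.2°
Leg 3: φ1=0.2911698, φ2=-1.3863709, Δφ=-1.6775407, Δλ=2.6926783 rad; a=sin²(Δφ/2)+cosφ1·cosφ2·sin²(Δλ/2)=0.7202314023; c=2·atan2(√a, √(1-a))=2.026910439; dist=6371·c=12913.446 ≈ 12913.4 km; running total=39712.2 km
Leg 3 bearing: y=sinΔλ·cosφ2=0.07958544, x=cosφ1·sinφ2-sinφ1·cosφ2·cosΔλ=-0.89423636; θ=atan2(y, x)=174.9142° ≈ 174.9°
Leg 4: φ1=-1.3863709, φ2=-0.0485533, Δφ=1.3378176, Δλ=-3.7381776 rad; a=sin²(Δφ/2)+cosφ1·cosφ2·sin²(Δλ/2)=0.5519071294; c=2·atan2(√a, √(1-a))=1.674797970; dist=6371·c=10670.138 ≈ 10670.1 km; running total=50382.3 km
Leg 4 bearing: y=sinΔλ·cosφ2=0.56115853, x=cosφ1·sinφ2-sinφ1·cosφ2·cosΔλ=-0.82117215; θ=atan2(y, x)=145.6528° ≈ 145.7°
Leg 5: φ1=-0.0485533, φ2=0.3163549, Δφ=0.3649082, Δλ=-1.0425271 rad; a=sin²(Δφ/2)+cosφ1·cosφ2·sin²(Δλ/2)=0.2683185066; c=2·atan2(√a, √(1-a))=1.089009903; dist=6371·c=6938.082 ≈ 6938.1 km; running total=57320.4 km
Leg 5 bearing: y=sinΔλ·cosφ2=-0.82082120, x=cosφ1·sinφ2-sinφ1·cosφ2·cosΔλ=0.33398698; θ=atan2(y, x)=-67.8589° <0 so +360° → 292.1411° ≈ 292.1°
Leg 6: φ1=0.3163549, φ2=1.2515110, Δφ=0.9351561, Δλ=0.2629373 rad; a=sin²(Δφ/2)+cosφ1·cosφ2·sin²(Δλ/2)=0.2082799893; c=2·atan2(√a, √(1-a))=0.947838384; dist=6371·c=6038.678 ≈ 6038.7 km; running total=63359.1 km
Leg 6 bearing: y=sinΔλ·cosφ2=0.08158517, x=cosφ1·sinφ2-sinφ1·cosφ2·cosΔλ=0.80804802; θ=atan2(y, x)=5.7654° ≈ 5.8°
Leg 7: φ1=1.2515110, φ2=-0.5672530, Δφ=-1.8187640, Δλ=0.5662773 rad; a=sin²(Δφ/2)+cosφ1·cosφ2·sin²(Δλ/2)=0.6433785502; c=2·atan2(√a, √(1-a))=1.861636380; dist=6371·c=11860.485 ≈ 11860.5 km; running total=75219.6 km
Leg 7 bearing: y=sinΔλ·cosφ2=0.45246857, x=cosφ1·sinφ2-sinφ1·cosφ2·cosΔλ=-0.84441848; θ=atan2(y, x)=151.8161° ≈ 151.8°

Leg 1: dist=13130.5 km, bearing=333.9°
Leg 2: dist=13668.3 km, bearing=16.2°
Leg 3: dist=12913.4 km, bearing=174.9°
Leg 4: dist=10670.1 km, bearing=145.7°
Leg 5: dist=6938.1 km, bearing=292.1°
Leg 6: dist=6038.7 km, bearing=5.8°
Leg 7: dist=11860.5 km, bearing=151.8°
Total: 75219.6 km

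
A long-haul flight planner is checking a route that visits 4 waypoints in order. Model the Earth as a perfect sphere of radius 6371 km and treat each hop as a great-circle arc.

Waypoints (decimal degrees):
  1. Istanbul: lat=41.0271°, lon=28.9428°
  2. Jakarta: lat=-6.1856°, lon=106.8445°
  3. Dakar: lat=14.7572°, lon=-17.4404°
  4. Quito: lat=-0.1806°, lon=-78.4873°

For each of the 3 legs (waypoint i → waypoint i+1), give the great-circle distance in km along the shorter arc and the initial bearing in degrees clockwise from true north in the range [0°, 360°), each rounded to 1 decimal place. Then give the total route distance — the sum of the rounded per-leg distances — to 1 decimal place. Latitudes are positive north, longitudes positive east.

Leg 1: dist=9456.0 km, bearing=102.6°
Leg 2: dist=13863.9 km, bearing=283.7°
Leg 3: dist=6909.6 km, bearing=261.8°
Total: 30229.5 km

Leg 1: φ1=0.7160580, φ2=-0.1079591, Δφ=-0.8240171, Δλ=1.3596412 rad; a=sin²(Δφ/2)+cosφ1·cosφ2·sin²(Δλ/2)=0.4567674125; c=2·atan2(√a, √(1-a))=1.484223049; dist=6371·c=9455.985 ≈ 9456.0 km; running total=9456.0 km
Leg 1 bearing: y=sinΔλ·cosφ2=0.97209684, x=cosφ1·sinφ2-sinφ1·cosφ2·cosΔλ=-0.21806308; θ=atan2(y, x)=102.6434° ≈ 102.6°
Leg 2: φ1=-0.1079591, φ2=0.2575617, Δφ=0.3655208, Δλ=-2.1691807 rad; a=sin²(Δφ/2)+cosφ1·cosφ2·sin²(Δλ/2)=0.7845009789; c=2·atan2(√a, √(1-a))=2.176088005; dist=6371·c=13863.857 ≈ 13863.9 km; running total=23319.9 km
Leg 2 bearing: y=sinΔλ·cosφ2=-0.79899215, x=cosφ1·sinφ2-sinφ1·cosφ2·cosΔλ=0.19454643; θ=atan2(y, x)=-76.3154° <0 so +360° → 283.6846° ≈ 283.7°
Leg 3: φ1=0.2575617, φ2=-0.0031521, Δφ=-0.2607138, Δλ=-1.0654694 rad; a=sin²(Δφ/2)+cosφ1·cosφ2·sin²(Δλ/2)=0.2663400195; c=2·atan2(√a, √(1-a))=1.084539402; dist=6371·c=6909.601 ≈ 6909.6 km; running total=30229.5 km
Leg 3 bearing: y=sinΔλ·cosφ2=-0.87501191, x=cosφ1·sinφ2-sinφ1·cosφ2·cosΔλ=-0.12635746; θ=atan2(y, x)=-98.2171° <0 so +360° → 261.7829° ≈ 261.8°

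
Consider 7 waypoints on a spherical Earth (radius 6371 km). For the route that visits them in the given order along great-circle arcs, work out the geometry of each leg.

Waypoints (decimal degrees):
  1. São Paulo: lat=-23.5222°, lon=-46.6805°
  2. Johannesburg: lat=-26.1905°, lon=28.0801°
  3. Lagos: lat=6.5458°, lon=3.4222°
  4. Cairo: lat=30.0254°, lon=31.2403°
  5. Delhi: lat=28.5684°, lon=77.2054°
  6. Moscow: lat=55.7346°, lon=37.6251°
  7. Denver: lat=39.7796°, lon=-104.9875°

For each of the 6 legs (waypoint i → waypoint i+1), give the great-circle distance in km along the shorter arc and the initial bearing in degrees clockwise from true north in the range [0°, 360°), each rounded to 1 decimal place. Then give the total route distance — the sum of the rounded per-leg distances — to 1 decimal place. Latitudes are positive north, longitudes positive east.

Leg 1: φ1=-0.4105398, φ2=-0.4571105, Δφ=-0.0465706, Δλ=1.3048186 rad; a=sin²(Δφ/2)+cosφ1·cosφ2·sin²(Δλ/2)=0.3037927962; c=2·atan2(√a, √(1-a))=1.167541240; dist=6371·c=7438.405 ≈ 7438.4 km; running total=7438.4 km
Leg 1 bearing: y=sinΔλ·cosφ2=0.86577777, x=cosφ1·sinφ2-sinφ1·cosφ2·cosΔλ=-0.31054757; θ=atan2(y, x)=109.7325° ≈ 109.7°
Leg 2: φ1=-0.4571105, φ2=0.1142458, Δφ=0.5713562, Δλ=-0.4303615 rad; a=sin²(Δφ/2)+cosφ1·cosφ2·sin²(Δλ/2)=0.1200607294; c=2·atan2(√a, √(1-a))=0.707670073; dist=6371·c=4508.566 ≈ 4508.6 km; running total=11947.0 km
Leg 2 bearing: y=sinΔλ·cosφ2=-0.41447970, x=cosφ1·sinφ2-sinφ1·cosφ2·cosΔλ=0.50079055; θ=atan2(y, x)=-39.6129° <0 so +360° → 320.3871° ≈ 320.4°
Leg 3: φ1=0.1142458, φ2=0.5240421, Δφ=0.4097963, Δλ=0.4855174 rad; a=sin²(Δφ/2)+cosφ1·cosφ2·sin²(Δλ/2)=0.0911017764; c=2·atan2(√a, √(1-a))=0.613224676; dist=6371·c=3906.854 ≈ 3906.9 km; running total=15853.9 km
Leg 3 bearing: y=sinΔλ·cosφ2=0.40404118, x=cosφ1·sinφ2-sinφ1·cosφ2·cosΔλ=0.40982886; θ=atan2(y, x)=44.5926° ≈ 44.6°
Leg 4: φ1=0.5240421, φ2=0.4986126, Δφ=-0.0254294, Δλ=0.8022423 rad; a=sin²(Δφ/2)+cosφ1·cosφ2·sin²(Δλ/2)=0.1160843769; c=2·atan2(√a, √(1-a))=0.695347305; dist=6371·c=4430.058 ≈ 4430.1 km; running total=20284.0 km
Leg 4 bearing: y=sinΔλ·cosφ2=0.63138619, x=cosφ1·sinφ2-sinφ1·cosφ2·cosΔλ=0.10856640; θ=atan2(y, x)=80.2434° ≈ 80.2°
Leg 5: φ1=0.4986126, φ2=0.9727523, Δφ=0.4741396, Δλ=-0.6908066 rad; a=sin²(Δφ/2)+cosφ1·cosφ2·sin²(Δλ/2)=0.1118408240; c=2·atan2(√a, √(1-a))=0.681992427; dist=6371·c=4344.974 ≈ 4345.0 km; running total=24629.0 km
Leg 5 bearing: y=sinΔλ·cosφ2=-0.35873779, x=cosφ1·sinφ2-sinφ1·cosφ2·cosΔλ=0.51830205; θ=atan2(y, x)=-34.6887° <0 so +360° → 325.3113° ≈ 325.3°
Leg 6: φ1=0.9727523, φ2=0.6942850, Δφ=-0.2784673, Δλ=-2.4890594 rad; a=sin²(Δφ/2)+cosφ1·cosφ2·sin²(Δλ/2)=0.4075050219; c=2·atan2(√a, √(1-a))=1.384734685; dist=6371·c=8822.145 ≈ 8822.1 km; running total=33451.1 km
Leg 6 bearing: y=sinΔλ·cosφ2=-0.46664098, x=cosφ1·sinφ2-sinφ1·cosφ2·cosΔλ=0.86488434; θ=atan2(y, x)=-28.3487° <0 so +360° → 331.6513° ≈ 331.7°

Leg 1: dist=7438.4 km, bearing=109.7°
Leg 2: dist=4508.6 km, bearing=320.4°
Leg 3: dist=3906.9 km, bearing=44.6°
Leg 4: dist=4430.1 km, bearing=80.2°
Leg 5: dist=4345.0 km, bearing=325.3°
Leg 6: dist=8822.1 km, bearing=331.7°
Total: 33451.1 km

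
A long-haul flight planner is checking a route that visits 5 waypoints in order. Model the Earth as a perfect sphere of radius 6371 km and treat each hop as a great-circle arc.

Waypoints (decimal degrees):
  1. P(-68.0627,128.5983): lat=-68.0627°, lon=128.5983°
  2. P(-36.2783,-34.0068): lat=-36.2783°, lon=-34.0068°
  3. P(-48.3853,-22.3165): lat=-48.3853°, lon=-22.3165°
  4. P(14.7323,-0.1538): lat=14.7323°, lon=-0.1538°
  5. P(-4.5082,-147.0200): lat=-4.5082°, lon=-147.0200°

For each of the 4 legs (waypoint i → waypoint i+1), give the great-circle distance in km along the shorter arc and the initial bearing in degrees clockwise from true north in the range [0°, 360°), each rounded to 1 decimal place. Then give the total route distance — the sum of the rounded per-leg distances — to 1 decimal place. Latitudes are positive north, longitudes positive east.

Leg 1: dist=8322.2 km, bearing=194.5°
Leg 2: dist=1649.9 km, bearing=148.3°
Leg 3: dist=7353.0 km, bearing=23.5°
Leg 4: dist=16215.3 km, bearing=284.0°
Total: 33540.4 km

Leg 1: φ1=-1.1879182, φ2=-0.6331758, Δφ=0.5547424, Δλ=-2.8379944 rad; a=sin²(Δφ/2)+cosφ1·cosφ2·sin²(Δλ/2)=0.3692670632; c=2·atan2(√a, √(1-a))=1.306255730; dist=6371·c=8322.155 ≈ 8322.2 km; running total=8322.2 km
Leg 1 bearing: y=sinΔλ·cosφ2=-0.24100399, x=cosφ1·sinφ2-sinφ1·cosφ2·cosΔλ=-0.93464040; θ=atan2(y, x)=-165.5408° <0 so +360° → 194.4592° ≈ 194.5°
Leg 2: φ1=-0.6331758, φ2=-0.8444828, Δφ=-0.2113070, Δλ=0.2040342 rad; a=sin²(Δφ/2)+cosφ1·cosφ2·sin²(Δλ/2)=0.0166738536; c=2·atan2(√a, √(1-a))=0.258977676; dist=6371·c=1649.947 ≈ 1649.9 km; running total=9972.1 km
Leg 2 bearing: y=sinΔλ·cosφ2=0.13456460, x=cosφ1·sinφ2-sinφ1·cosφ2·cosΔλ=-0.21788922; θ=atan2(y, x)=148.3012° ≈ 148.3°
Leg 3: φ1=-0.8444828, φ2=0.2571271, Δφ=1.1016099, Δλ=0.3868121 rad; a=sin²(Δφ/2)+cosφ1·cosφ2·sin²(Δλ/2)=0.2976467963; c=2·atan2(√a, √(1-a))=1.154138579; dist=6371·c=7353.017 ≈ 7353.0 km; running total=17325.1 km
Leg 3 bearing: y=sinΔλ·cosφ2=0.36483609, x=cosφ1·sinφ2-sinφ1·cosφ2·cosΔλ=0.83851497; θ=atan2(y, x)=23.5138° ≈ 23.5°
Leg 4: φ1=0.2571271, φ2=-0.0786829, Δφ=-0.3358101, Δλ=-2.5632987 rad; a=sin²(Δφ/2)+cosφ1·cosφ2·sin²(Δλ/2)=0.9136748282; c=2·atan2(√a, √(1-a))=2.545168941; dist=6371·c=16215.271 ≈ 16215.3 km; running total=33540.4 km
Leg 4 bearing: y=sinΔλ·cosφ2=-0.54490494, x=cosφ1·sinφ2-sinφ1·cosφ2·cosΔλ=0.13627602; θ=atan2(y, x)=-75.9588° <0 so +360° → 284.0412° ≈ 284.0°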